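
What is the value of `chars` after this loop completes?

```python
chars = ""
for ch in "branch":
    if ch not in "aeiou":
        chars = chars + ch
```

Remove vowels from 'branch'
`chars` takes the values: "" → "b" → "br" → "brn" → "brnc" → "brnch"

Answer: "brnch"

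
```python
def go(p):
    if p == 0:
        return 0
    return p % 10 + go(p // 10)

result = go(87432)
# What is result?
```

Sum of digits of 87432: 2 + 3 + 4 + 7 + 8 = 24

Answer: 24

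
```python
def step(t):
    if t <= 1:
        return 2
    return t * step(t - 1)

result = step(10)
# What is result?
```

step(10) = 10 * 9 * 8 * 7 * 6 * 5 * 4 * 3 * 2 * 2 = 7257600

Answer: 7257600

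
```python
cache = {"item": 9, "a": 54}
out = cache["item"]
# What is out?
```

Trace:
`cache = {"item": 9, "a": 54}` → cache = {'item': 9, 'a': 54}
`out = cache["item"]` → out = 9
So out = 9

Answer: 9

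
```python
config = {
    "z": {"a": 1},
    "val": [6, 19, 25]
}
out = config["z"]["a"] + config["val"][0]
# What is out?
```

Trace:
`config = { ...` → config = {'z': {'a': 1}, 'val': [6, 19, 25]}
`out = config["z"]["a"] + config["val"][0]` → out = 7
So out = 7

Answer: 7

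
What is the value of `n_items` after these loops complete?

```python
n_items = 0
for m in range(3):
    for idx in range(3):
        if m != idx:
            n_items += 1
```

3² - 3 (exclude diagonal)
`n_items` takes the values: 0 → 1 → 2 → 3 → 4 → 5 → 6

Answer: 6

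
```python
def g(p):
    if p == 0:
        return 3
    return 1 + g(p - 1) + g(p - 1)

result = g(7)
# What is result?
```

g(p) = 1 + 2·g(p-1), g(0)=3. Closed form: (3+1)·2^7 - 1 = 511.

Answer: 511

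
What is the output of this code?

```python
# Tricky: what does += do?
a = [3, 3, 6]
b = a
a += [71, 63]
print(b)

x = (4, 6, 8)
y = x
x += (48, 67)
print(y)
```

Key concept: += behavior differs for mutable vs immutable.
Step by step:
`a = [3, 3, 6]` → a = [3, 3, 6]
`b = a` → b = [3, 3, 6] (same object as a)
`a += [71, 63]` → a = [3, 3, 6, 71, 63] (same object as b); b = [3, 3, 6, 71, 63] (same object as a)
`print(b)` → prints [3, 3, 6, 71, 63]
`x = (4, 6, 8)` → x = (4, 6, 8)
`y = x` → y = (4, 6, 8)
`x += (48, 67)` → x = (4, 6, 8, 48, 67)
`print(y)` → prints (4, 6, 8)

Answer:
[3, 3, 6, 71, 63]
(4, 6, 8)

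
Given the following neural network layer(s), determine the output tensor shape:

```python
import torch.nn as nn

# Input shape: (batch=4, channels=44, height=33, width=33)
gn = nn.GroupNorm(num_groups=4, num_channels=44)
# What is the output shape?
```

Input: (4, 44, 33, 33) -> Output: (4, 44, 33, 33)

Answer: (4, 44, 33, 33)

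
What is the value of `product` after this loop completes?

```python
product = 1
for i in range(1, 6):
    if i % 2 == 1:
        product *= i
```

Product of odd numbers 1 to 5
`product` takes the values: 1 → 3 → 15

Answer: 15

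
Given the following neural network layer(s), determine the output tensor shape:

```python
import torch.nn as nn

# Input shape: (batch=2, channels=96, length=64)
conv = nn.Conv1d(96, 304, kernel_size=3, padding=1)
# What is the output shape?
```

Input: (2, 96, 64) -> Output: (2, 304, 64)

Answer: (2, 304, 64)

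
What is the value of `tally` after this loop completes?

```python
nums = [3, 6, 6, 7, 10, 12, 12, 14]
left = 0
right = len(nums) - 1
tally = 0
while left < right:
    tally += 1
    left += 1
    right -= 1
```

Iterations until pointers meet (list length 8)
`tally` takes the values: 0 → 1 → 2 → 3 → 4

Answer: 4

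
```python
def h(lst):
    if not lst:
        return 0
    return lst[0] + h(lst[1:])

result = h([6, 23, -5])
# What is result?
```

6 + 23 + (-5) + 0 = 24

Answer: 24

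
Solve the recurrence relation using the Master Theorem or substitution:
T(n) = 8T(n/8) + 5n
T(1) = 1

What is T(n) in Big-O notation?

By Master Theorem: a=8, b=8, f(n)=5n. Since log_8(8) = 1 and f(n) = Θ(n^1), Case 2 applies. T(n) = O(n log n).

Answer: O(n log n)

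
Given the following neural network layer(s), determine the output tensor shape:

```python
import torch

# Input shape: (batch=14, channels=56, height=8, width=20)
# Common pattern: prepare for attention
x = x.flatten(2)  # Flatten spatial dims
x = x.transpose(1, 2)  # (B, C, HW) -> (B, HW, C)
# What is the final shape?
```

Input: (14, 56, 8, 20) -> after flatten(2): (14, 56, 160) -> Output: (14, 160, 56)

Answer: (14, 160, 56)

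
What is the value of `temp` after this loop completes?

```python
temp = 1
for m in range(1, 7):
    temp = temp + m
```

Start at 1, add 1 through 6
`temp` takes the values: 1 → 2 → 4 → 7 → 11 → 16 → 22

Answer: 22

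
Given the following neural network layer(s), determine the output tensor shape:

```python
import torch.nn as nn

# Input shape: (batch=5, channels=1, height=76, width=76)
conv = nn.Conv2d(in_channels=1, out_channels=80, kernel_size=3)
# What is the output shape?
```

Input: (5, 1, 76, 76) -> Output: (5, 80, 74, 74)

Answer: (5, 80, 74, 74)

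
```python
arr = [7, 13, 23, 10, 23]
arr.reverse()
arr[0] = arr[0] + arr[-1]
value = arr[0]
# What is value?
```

Trace:
`arr = [7, 13, 23, 10, 23]` → arr = [7, 13, 23, 10, 23]
`arr.reverse()` → arr = [23, 10, 23, 13, 7]
`arr[0] = arr[0] + arr[-1]` → arr = [30, 10, 23, 13, 7]
`value = arr[0]` → value = 30
So value = 30

Answer: 30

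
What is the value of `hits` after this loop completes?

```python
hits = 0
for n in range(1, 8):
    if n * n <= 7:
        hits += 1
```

Count numbers where n² ≤ 7
`hits` takes the values: 0 → 1 → 2

Answer: 2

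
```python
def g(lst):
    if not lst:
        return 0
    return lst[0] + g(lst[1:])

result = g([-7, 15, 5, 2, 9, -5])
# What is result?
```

(-7) + 15 + 5 + 2 + 9 + (-5) + 0 = 19

Answer: 19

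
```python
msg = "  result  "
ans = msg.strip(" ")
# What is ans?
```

Trace:
`msg = "  result  "` → msg = '  result  '
`ans = msg.strip(" ")` → ans = 'result'
So ans = 'result'

Answer: 'result'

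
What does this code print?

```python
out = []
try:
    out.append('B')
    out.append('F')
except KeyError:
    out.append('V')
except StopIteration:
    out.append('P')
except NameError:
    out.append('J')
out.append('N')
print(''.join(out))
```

Execution trace: 'B' (try body) → 'F' (try body, no exception) → 'N' (after the try/except). Output: BFN

Answer: BFN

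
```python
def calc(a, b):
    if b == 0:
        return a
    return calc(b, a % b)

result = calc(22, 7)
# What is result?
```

calc(22, 7) -> calc(7, 1) -> calc(1, 0) -> 1

Answer: 1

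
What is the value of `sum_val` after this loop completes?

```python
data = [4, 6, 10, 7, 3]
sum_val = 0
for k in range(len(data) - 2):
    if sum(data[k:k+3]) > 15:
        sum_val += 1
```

Count windows with sum > 15
`sum_val` takes the values: 0 → 1 → 2 → 3

Answer: 3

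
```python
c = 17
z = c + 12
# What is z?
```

Trace:
`c = 17` → c = 17
`z = c + 12` → z = 29
So z = 29

Answer: 29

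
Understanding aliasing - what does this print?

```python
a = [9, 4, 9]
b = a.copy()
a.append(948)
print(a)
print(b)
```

Key concept: list.copy() creates independent copy.
Step by step:
`a = [9, 4, 9]` → a = [9, 4, 9]
`b = a.copy()` → b = [9, 4, 9]
`a.append(948)` → a = [9, 4, 9, 948]
`print(a)` → prints [9, 4, 9, 948]
`print(b)` → prints [9, 4, 9]

Answer:
[9, 4, 9, 948]
[9, 4, 9]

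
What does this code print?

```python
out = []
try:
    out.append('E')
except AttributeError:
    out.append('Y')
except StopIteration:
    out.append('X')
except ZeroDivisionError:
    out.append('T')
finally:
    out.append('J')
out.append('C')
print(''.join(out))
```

Execution trace: 'E' (try body, no exception) → 'J' (finally) → 'C' (after the try/except). Output: EJC

Answer: EJC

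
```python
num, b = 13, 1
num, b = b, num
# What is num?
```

Trace:
`num, b = 13, 1` → num = 13; b = 1
`num, b = b, num` → num = 1; b = 13
So num = 1

Answer: 1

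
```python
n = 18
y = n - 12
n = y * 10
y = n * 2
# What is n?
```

Trace:
`n = 18` → n = 18
`y = n - 12` → y = 6
`n = y * 10` → n = 60
`y = n * 2` → y = 120
So n = 60

Answer: 60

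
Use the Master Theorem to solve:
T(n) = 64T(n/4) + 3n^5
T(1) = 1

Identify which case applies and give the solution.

a=64, b=4, f(n)=3n^5. log_4(64) = 3. Since c=5 > 3 and the regularity condition holds (64(n/4)^5 = (64/4^5)n^5 with 64/4^5 < 1), Case 3 applies: T(n) = Θ(f(n)) = O(n^5).

Answer: O(n^5) - Case 3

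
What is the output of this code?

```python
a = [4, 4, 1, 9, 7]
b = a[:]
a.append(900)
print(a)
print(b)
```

Key concept: slice [:] creates copy.
Step by step:
`a = [4, 4, 1, 9, 7]` → a = [4, 4, 1, 9, 7]
`b = a[:]` → b = [4, 4, 1, 9, 7]
`a.append(900)` → a = [4, 4, 1, 9, 7, 900]
`print(a)` → prints [4, 4, 1, 9, 7, 900]
`print(b)` → prints [4, 4, 1, 9, 7]

Answer:
[4, 4, 1, 9, 7, 900]
[4, 4, 1, 9, 7]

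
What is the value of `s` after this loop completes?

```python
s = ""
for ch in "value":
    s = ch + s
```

Reverse 'value'
`s` takes the values: "" → "v" → "av" → "lav" → "ulav" → "eulav"

Answer: "eulav"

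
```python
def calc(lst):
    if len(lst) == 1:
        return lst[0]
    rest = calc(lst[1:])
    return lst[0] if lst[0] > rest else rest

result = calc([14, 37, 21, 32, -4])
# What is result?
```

Recursive max over [14, 37, 21, 32, -4] = 37

Answer: 37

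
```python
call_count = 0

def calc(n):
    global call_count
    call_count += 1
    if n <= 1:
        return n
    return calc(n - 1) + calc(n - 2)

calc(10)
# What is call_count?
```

Calls(n) = 1 + Calls(n-1) + Calls(n-2); Calls(0)=Calls(1)=1. For n=10 this gives 177.

Answer: 177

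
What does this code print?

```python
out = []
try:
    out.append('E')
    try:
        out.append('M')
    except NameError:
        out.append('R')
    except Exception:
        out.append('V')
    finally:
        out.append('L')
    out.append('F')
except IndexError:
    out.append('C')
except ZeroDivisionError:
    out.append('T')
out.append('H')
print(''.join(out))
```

Execution trace: 'E' (try body) → 'M' (inner try body, no exception) → 'L' (inner finally) → 'F' (try body, no exception) → 'H' (after the try/except). Output: EMLFH

Answer: EMLFH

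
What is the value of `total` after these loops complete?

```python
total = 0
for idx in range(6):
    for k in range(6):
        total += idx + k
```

Sum of all idx+k for idx,k in 6x6
`total` takes the values: 0 → 1 → 3 → 6 → 10 → 15 → 16 → 18 → 21 → 25 → 30 → 36 → 38 → 41 → 45 → 50 → 56 → 63 → 66 → 70 → 75 → 81 → 88 → 96 → 100 → 105 → 111 → 118 → 126 → 135 → 140 → 146 → 153 → 161 → 170 → 180

Answer: 180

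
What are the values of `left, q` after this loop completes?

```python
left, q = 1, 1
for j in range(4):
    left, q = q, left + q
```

Fibonacci: after 4 iterations
`left, q` takes the values: (1, 1) → (1, 2) → (2, 3) → (3, 5) → (5, 8)

Answer: 5, 8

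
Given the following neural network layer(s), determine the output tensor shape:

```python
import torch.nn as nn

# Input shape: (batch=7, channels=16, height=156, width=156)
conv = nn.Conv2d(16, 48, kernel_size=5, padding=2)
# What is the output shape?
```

Input: (7, 16, 156, 156) -> Output: (7, 48, 156, 156)

Answer: (7, 48, 156, 156)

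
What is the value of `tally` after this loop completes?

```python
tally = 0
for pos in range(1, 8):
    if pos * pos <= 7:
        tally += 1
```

Count numbers where pos² ≤ 7
`tally` takes the values: 0 → 1 → 2

Answer: 2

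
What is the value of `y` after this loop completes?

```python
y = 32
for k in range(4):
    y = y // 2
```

Halve 4 times: 32 // 2^4 = 2
`y` takes the values: 32 → 16 → 8 → 4 → 2

Answer: 2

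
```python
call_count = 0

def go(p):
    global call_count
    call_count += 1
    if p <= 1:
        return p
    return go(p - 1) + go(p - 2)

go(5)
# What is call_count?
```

Calls(p) = 1 + Calls(p-1) + Calls(p-2); Calls(0)=Calls(1)=1. For p=5 this gives 15.

Answer: 15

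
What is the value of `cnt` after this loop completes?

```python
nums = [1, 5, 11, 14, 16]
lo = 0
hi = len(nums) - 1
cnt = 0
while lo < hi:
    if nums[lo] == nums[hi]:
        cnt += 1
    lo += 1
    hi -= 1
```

Count matching pairs from ends
`cnt` takes the values: 0

Answer: 0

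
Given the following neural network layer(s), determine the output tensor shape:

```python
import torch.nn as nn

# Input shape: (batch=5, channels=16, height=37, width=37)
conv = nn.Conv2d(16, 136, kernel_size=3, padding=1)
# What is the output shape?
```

Input: (5, 16, 37, 37) -> Output: (5, 136, 37, 37)

Answer: (5, 136, 37, 37)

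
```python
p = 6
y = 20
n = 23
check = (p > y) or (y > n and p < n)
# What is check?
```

Trace:
`p = 6` → p = 6
`y = 20` → y = 20
`n = 23` → n = 23
`check = (p > y) or (y > n and p < n)` → check = False
So check = False

Answer: False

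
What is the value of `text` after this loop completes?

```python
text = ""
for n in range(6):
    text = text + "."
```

Repeat '.' 6 times
`text` takes the values: "" → "." → ".." → "..." → "...." → "....." → "......"

Answer: "......"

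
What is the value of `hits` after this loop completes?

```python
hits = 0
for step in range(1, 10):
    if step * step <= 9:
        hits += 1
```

Count numbers where step² ≤ 9
`hits` takes the values: 0 → 1 → 2 → 3

Answer: 3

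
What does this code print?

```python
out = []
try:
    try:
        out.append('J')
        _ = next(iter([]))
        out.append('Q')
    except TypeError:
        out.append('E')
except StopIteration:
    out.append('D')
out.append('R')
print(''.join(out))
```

Execution trace: 'J' (try body) → 'D' (outer except StopIteration) → 'R' (after the try/except). Output: JDR

Answer: JDR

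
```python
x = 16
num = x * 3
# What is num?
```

Trace:
`x = 16` → x = 16
`num = x * 3` → num = 48
So num = 48

Answer: 48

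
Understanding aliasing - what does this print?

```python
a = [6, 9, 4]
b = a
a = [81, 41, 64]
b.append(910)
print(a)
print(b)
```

Key concept: rebinding vs mutation: a is rebound to a new list, b still points at the original.
Step by step:
`a = [6, 9, 4]` → a = [6, 9, 4]
`b = a` → b = [6, 9, 4] (same object as a)
`a = [81, 41, 64]` → a = [81, 41, 64]
`b.append(910)` → b = [6, 9, 4, 910]
`print(a)` → prints [81, 41, 64]
`print(b)` → prints [6, 9, 4, 910]

Answer:
[81, 41, 64]
[6, 9, 4, 910]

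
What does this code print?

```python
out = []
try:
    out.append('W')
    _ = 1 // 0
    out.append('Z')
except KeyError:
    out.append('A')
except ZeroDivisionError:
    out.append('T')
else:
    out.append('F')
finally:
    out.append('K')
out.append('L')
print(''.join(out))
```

Execution trace: 'W' (try body) → 'T' (except ZeroDivisionError) → 'K' (finally) → 'L' (after the try/except). Output: WTKL

Answer: WTKL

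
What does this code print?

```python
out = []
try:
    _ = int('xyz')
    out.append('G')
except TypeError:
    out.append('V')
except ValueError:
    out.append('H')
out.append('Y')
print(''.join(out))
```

Execution trace: 'H' (except ValueError) → 'Y' (after the try/except). Output: HY

Answer: HY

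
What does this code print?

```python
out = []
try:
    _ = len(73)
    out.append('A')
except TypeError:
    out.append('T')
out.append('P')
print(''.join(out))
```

Execution trace: 'T' (except TypeError) → 'P' (after the try/except). Output: TP

Answer: TP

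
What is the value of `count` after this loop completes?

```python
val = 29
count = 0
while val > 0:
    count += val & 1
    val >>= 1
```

Count set bits in 29 (binary: 0b11101)
`count` takes the values: 0 → 1 → 2 → 3 → 4

Answer: 4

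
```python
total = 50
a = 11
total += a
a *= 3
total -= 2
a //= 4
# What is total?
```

Trace:
`total = 50` → total = 50
`a = 11` → a = 11
`total += a` → total = 61
`a *= 3` → a = 33
`total -= 2` → total = 59
`a //= 4` → a = 8
So total = 59

Answer: 59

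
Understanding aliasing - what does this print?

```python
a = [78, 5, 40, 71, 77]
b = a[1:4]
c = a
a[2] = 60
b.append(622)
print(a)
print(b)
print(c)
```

Key concept: slice vs alias.
Step by step:
`a = [78, 5, 40, 71, 77]` → a = [78, 5, 40, 71, 77]
`b = a[1:4]` → b = [5, 40, 71]
`c = a` → c = [78, 5, 40, 71, 77] (same object as a)
`a[2] = 60` → a = [78, 5, 60, 71, 77] (same object as c); c = [78, 5, 60, 71, 77] (same object as a)
`b.append(622)` → b = [5, 40, 71, 622]
`print(a)` → prints [78, 5, 60, 71, 77]
`print(b)` → prints [5, 40, 71, 622]
`print(c)` → prints [78, 5, 60, 71, 77]

Answer:
[78, 5, 60, 71, 77]
[5, 40, 71, 622]
[78, 5, 60, 71, 77]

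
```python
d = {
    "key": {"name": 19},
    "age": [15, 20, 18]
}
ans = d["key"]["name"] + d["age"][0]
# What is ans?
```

Trace:
`d = { ...` → d = {'key': {'name': 19}, 'age': [15, 20, 18]}
`ans = d["key"]["name"] + d["age"][0]` → ans = 34
So ans = 34

Answer: 34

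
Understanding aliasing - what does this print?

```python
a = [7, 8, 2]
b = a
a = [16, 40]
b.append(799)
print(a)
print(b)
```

Key concept: rebinding vs mutation: a is rebound to a new list, b still points at the original.
Step by step:
`a = [7, 8, 2]` → a = [7, 8, 2]
`b = a` → b = [7, 8, 2] (same object as a)
`a = [16, 40]` → a = [16, 40]
`b.append(799)` → b = [7, 8, 2, 799]
`print(a)` → prints [16, 40]
`print(b)` → prints [7, 8, 2, 799]

Answer:
[16, 40]
[7, 8, 2, 799]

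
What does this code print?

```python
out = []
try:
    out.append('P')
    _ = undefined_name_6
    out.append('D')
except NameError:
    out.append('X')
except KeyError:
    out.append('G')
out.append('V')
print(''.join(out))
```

Execution trace: 'P' (try body) → 'X' (except NameError) → 'V' (after the try/except). Output: PXV

Answer: PXV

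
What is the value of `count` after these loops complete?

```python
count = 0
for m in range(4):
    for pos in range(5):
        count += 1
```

4 * 5 = 20
`count` takes the values: 0 → 1 → 2 → 3 → 4 → 5 → 6 → 7 → 8 → 9 → 10 → 11 → 12 → 13 → 14 → 15 → 16 → 17 → 18 → 19 → 20

Answer: 20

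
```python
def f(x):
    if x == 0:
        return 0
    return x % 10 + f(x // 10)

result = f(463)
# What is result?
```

Sum of digits of 463: 3 + 6 + 4 = 13

Answer: 13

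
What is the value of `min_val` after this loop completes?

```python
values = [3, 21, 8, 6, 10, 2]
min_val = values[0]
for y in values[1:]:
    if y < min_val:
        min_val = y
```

Minimum of [3, 21, 8, 6, 10, 2]
`min_val` takes the values: 3 → 2

Answer: 2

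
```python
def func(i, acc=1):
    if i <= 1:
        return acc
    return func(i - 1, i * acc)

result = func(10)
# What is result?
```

Accumulator trace (n, acc): (10, 1) -> (9, 10) -> (8, 90) -> (7, 720) -> (6, 5040) -> (5, 30240) -> (4, 151200) -> (3, 604800) -> (2, 1814400) -> (1, 3628800) -> return 3628800

Answer: 3628800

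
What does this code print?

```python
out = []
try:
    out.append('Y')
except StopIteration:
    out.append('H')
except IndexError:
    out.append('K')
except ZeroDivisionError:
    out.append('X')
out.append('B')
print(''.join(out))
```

Execution trace: 'Y' (try body, no exception) → 'B' (after the try/except). Output: YB

Answer: YB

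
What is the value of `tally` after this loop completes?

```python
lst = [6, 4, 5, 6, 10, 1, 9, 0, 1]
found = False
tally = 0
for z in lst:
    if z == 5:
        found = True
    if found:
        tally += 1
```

Count elements after first 5 in [6, 4, 5, 6, 10, 1, 9, 0, 1]
`tally` takes the values: 0 → 1 → 2 → 3 → 4 → 5 → 6 → 7

Answer: 7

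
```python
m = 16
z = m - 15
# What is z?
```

Trace:
`m = 16` → m = 16
`z = m - 15` → z = 1
So z = 1

Answer: 1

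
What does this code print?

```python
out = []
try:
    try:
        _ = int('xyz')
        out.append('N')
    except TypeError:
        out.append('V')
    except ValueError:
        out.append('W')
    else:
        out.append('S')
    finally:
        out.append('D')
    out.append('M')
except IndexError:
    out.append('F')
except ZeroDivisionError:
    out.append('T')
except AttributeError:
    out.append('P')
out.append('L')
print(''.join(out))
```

Execution trace: 'W' (inner except ValueError) → 'D' (inner finally) → 'M' (try body, no exception) → 'L' (after the try/except). Output: WDML

Answer: WDML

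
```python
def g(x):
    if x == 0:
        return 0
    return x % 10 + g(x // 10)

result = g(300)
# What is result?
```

Sum of digits of 300: 0 + 0 + 3 = 3

Answer: 3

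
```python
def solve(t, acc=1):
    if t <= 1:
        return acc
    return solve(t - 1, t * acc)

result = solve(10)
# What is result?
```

Accumulator trace (n, acc): (10, 1) -> (9, 10) -> (8, 90) -> (7, 720) -> (6, 5040) -> (5, 30240) -> (4, 151200) -> (3, 604800) -> (2, 1814400) -> (1, 3628800) -> return 3628800

Answer: 3628800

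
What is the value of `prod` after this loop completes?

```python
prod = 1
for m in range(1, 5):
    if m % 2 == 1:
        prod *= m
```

Product of odd numbers 1 to 4
`prod` takes the values: 1 → 3

Answer: 3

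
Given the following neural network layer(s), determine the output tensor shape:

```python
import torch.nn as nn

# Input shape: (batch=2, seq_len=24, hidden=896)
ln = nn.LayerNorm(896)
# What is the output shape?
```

Input: (2, 24, 896) -> Output: (2, 24, 896)

Answer: (2, 24, 896)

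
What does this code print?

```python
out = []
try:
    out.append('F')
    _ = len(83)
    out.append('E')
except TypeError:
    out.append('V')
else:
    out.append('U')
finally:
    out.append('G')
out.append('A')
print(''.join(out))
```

Execution trace: 'F' (try body) → 'V' (except TypeError) → 'G' (finally) → 'A' (after the try/except). Output: FVGA

Answer: FVGA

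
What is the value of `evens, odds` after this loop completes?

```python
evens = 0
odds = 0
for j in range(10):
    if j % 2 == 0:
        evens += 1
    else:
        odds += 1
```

Count evens and odds in range(10)
`evens, odds` takes the values: (0, 0) → (1, 0) → (1, 1) → (2, 1) → (2, 2) → (3, 2) → (3, 3) → (4, 3) → (4, 4) → (5, 4) → (5, 5)

Answer: 5, 5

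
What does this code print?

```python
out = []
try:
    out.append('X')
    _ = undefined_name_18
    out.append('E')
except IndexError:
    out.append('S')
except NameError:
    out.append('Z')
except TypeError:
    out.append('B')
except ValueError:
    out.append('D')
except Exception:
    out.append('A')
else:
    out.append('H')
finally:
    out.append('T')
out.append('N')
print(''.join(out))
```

Execution trace: 'X' (try body) → 'Z' (except NameError) → 'T' (finally) → 'N' (after the try/except). Output: XZTN

Answer: XZTN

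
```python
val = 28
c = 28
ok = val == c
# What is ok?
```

Trace:
`val = 28` → val = 28
`c = 28` → c = 28
`ok = val == c` → ok = True
So ok = True

Answer: True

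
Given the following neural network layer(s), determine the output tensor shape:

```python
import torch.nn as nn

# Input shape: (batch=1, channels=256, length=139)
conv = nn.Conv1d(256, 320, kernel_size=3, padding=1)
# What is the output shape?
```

Input: (1, 256, 139) -> Output: (1, 320, 139)

Answer: (1, 320, 139)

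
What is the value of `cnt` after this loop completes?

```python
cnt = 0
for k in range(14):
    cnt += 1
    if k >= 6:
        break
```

Loop breaks when k reaches 6, cnt is 7
`cnt` takes the values: 0 → 1 → 2 → 3 → 4 → 5 → 6 → 7

Answer: 7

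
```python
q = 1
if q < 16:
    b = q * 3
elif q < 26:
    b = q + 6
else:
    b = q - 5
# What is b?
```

Trace:
`q = 1` → q = 1
`if q < 16: ...` → q < 16 is True → b = 3
So b = 3

Answer: 3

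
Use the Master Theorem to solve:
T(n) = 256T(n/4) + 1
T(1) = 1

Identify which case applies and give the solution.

a=256, b=4, f(n)=1. log_4(256) = 4. Since c=0 < 4, Case 1 applies: T(n) = Θ(n^log_b(a)) = O(n^4).

Answer: O(n^4) - Case 1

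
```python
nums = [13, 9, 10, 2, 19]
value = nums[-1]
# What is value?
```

Trace:
`nums = [13, 9, 10, 2, 19]` → nums = [13, 9, 10, 2, 19]
`value = nums[-1]` → value = 19
So value = 19

Answer: 19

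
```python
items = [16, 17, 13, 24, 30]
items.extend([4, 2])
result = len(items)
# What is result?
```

Trace:
`items = [16, 17, 13, 24, 30]` → items = [16, 17, 13, 24, 30]
`items.extend([4, 2])` → items = [16, 17, 13, 24, 30, 4, 2]
`result = len(items)` → result = 7
So result = 7

Answer: 7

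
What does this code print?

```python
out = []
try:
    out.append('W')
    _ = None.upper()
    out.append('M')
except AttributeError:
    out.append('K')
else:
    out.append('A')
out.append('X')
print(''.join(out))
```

Execution trace: 'W' (try body) → 'K' (except AttributeError) → 'X' (after the try/except). Output: WKX

Answer: WKX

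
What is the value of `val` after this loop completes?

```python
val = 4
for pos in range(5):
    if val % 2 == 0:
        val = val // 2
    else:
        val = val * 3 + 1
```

Collatz-style transformation from 4
`val` takes the values: 4 → 2 → 1 → 4 → 2 → 1

Answer: 1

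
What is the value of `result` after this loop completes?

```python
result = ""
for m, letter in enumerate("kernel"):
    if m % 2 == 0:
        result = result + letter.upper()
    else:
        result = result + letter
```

Uppercase even positions in 'kernel'
`result` takes the values: "" → "K" → "Ke" → "KeR" → "KeRn" → "KeRnE" → "KeRnEl"

Answer: "KeRnEl"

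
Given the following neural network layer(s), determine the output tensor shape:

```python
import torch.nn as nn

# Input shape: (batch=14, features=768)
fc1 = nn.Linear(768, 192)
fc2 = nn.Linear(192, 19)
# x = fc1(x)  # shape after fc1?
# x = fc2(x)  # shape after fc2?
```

Input: (14, 768) -> after fc1: (14, 192) -> Output: (14, 19)

Answer: (14, 19)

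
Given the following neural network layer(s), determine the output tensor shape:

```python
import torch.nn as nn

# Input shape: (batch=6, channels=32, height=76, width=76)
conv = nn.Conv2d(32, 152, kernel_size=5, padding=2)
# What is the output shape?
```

Input: (6, 32, 76, 76) -> Output: (6, 152, 76, 76)

Answer: (6, 152, 76, 76)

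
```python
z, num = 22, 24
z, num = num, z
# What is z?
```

Trace:
`z, num = 22, 24` → z = 22; num = 24
`z, num = num, z` → z = 24; num = 22
So z = 24

Answer: 24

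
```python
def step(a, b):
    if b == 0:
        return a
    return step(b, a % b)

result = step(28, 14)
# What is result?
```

step(28, 14) -> step(14, 0) -> 14

Answer: 14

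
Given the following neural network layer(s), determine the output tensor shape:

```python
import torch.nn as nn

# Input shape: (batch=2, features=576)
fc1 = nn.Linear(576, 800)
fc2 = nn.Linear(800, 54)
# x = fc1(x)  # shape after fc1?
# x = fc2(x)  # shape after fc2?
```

Input: (2, 576) -> after fc1: (2, 800) -> Output: (2, 54)

Answer: (2, 54)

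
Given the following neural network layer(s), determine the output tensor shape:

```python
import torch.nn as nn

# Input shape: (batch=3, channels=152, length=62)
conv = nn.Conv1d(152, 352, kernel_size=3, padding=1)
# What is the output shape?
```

Input: (3, 152, 62) -> Output: (3, 352, 62)

Answer: (3, 352, 62)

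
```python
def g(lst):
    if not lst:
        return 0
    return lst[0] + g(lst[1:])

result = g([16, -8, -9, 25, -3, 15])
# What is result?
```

16 + (-8) + (-9) + 25 + (-3) + 15 + 0 = 36

Answer: 36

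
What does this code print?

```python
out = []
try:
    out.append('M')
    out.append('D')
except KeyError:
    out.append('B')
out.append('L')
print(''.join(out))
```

Execution trace: 'M' (try body) → 'D' (try body, no exception) → 'L' (after the try/except). Output: MDL

Answer: MDL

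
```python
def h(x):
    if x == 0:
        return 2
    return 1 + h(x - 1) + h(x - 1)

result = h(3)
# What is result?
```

h(x) = 1 + 2·h(x-1), h(0)=2. Closed form: (2+1)·2^3 - 1 = 23.

Answer: 23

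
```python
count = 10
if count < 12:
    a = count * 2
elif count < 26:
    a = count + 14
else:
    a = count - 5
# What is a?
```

Trace:
`count = 10` → count = 10
`if count < 12: ...` → count < 12 is True → a = 20
So a = 20

Answer: 20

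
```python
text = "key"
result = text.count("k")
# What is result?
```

Trace:
`text = "key"` → text = 'key'
`result = text.count("k")` → result = 1
So result = 1

Answer: 1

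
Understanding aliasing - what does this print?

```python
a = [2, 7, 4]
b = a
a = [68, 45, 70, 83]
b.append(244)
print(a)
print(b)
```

Key concept: rebinding vs mutation: a is rebound to a new list, b still points at the original.
Step by step:
`a = [2, 7, 4]` → a = [2, 7, 4]
`b = a` → b = [2, 7, 4] (same object as a)
`a = [68, 45, 70, 83]` → a = [68, 45, 70, 83]
`b.append(244)` → b = [2, 7, 4, 244]
`print(a)` → prints [68, 45, 70, 83]
`print(b)` → prints [2, 7, 4, 244]

Answer:
[68, 45, 70, 83]
[2, 7, 4, 244]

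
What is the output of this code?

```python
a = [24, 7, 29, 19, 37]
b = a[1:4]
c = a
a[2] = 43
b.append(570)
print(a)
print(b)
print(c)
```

Key concept: slice vs alias.
Step by step:
`a = [24, 7, 29, 19, 37]` → a = [24, 7, 29, 19, 37]
`b = a[1:4]` → b = [7, 29, 19]
`c = a` → c = [24, 7, 29, 19, 37] (same object as a)
`a[2] = 43` → a = [24, 7, 43, 19, 37] (same object as c); c = [24, 7, 43, 19, 37] (same object as a)
`b.append(570)` → b = [7, 29, 19, 570]
`print(a)` → prints [24, 7, 43, 19, 37]
`print(b)` → prints [7, 29, 19, 570]
`print(c)` → prints [24, 7, 43, 19, 37]

Answer:
[24, 7, 43, 19, 37]
[7, 29, 19, 570]
[24, 7, 43, 19, 37]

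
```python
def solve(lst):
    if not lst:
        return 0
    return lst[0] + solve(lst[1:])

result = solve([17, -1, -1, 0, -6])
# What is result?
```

17 + (-1) + (-1) + 0 + (-6) + 0 = 9

Answer: 9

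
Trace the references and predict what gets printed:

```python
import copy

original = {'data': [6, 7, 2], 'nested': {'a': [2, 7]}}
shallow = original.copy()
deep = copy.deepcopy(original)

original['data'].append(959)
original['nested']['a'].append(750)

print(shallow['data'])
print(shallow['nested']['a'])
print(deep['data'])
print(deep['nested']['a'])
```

Key concept: comparing shallow vs deep copy.
Step by step:
`original = {'data': [6, 7, 2], 'nested': {'a': [2, 7]}}` → original = {'data': [6, 7, 2], 'nested': {'a': [2, 7]}}
`shallow = original.copy()` → shallow = {'data': [6, 7, 2], 'nested': {'a': [2, 7]}}
`deep = copy.deepcopy(original)` → deep = {'data': [6, 7, 2], 'nested': {'a': [2, 7]}}
`original['data'].append(959)` → original = {'data': [6, 7, 2, 959], 'nested': {'a': [2, 7]}}; shallow = {'data': [6, 7, 2, 959], 'nested': {'a': [2, 7]}}
`original['nested']['a'].append(750)` → original = {'data': [6, 7, 2, 959], 'nested': {'a': [2, 7, 750]}}; shallow = {'data': [6, 7, 2, 959], 'nested': {'a': [2, 7, 750]}}
`print(shallow['data'])` → prints [6, 7, 2, 959]
`print(shallow['nested']['a'])` → prints [2, 7, 750]
`print(deep['data'])` → prints [6, 7, 2]
`print(deep['nested']['a'])` → prints [2, 7]

Answer:
[6, 7, 2, 959]
[2, 7, 750]
[6, 7, 2]
[2, 7]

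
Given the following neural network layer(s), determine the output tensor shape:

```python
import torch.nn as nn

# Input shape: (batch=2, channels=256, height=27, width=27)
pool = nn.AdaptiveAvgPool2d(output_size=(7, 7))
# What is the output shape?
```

Input: (2, 256, 27, 27) -> Output: (2, 256, 7, 7)

Answer: (2, 256, 7, 7)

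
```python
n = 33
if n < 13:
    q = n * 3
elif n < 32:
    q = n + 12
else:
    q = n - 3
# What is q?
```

Trace:
`n = 33` → n = 33
`if n < 13: ...` → n < 13 is False, n < 32 is False, take else branch → q = 30
So q = 30

Answer: 30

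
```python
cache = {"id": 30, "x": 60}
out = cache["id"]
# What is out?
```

Trace:
`cache = {"id": 30, "x": 60}` → cache = {'id': 30, 'x': 60}
`out = cache["id"]` → out = 30
So out = 30

Answer: 30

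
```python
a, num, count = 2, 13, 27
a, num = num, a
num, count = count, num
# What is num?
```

Trace:
`a, num, count = 2, 13, 27` → a = 2; num = 13; count = 27
`a, num = num, a` → a = 13; num = 2
`num, count = count, num` → num = 27; count = 2
So num = 27

Answer: 27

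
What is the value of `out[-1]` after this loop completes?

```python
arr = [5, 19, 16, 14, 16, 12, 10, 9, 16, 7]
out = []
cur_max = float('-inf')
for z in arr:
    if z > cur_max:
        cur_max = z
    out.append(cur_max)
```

Running max ends at 19
`out` takes the values: [] → [5] → [5, 19] → [5, 19, 19] → [5, 19, 19, 19] → [5, 19, 19, 19, 19] → [5, 19, 19, 19, 19, 19] → [5, 19, 19, 19, 19, 19, 19] → [5, 19, 19, 19, 19, 19, 19, 19] → [5, 19, 19, 19, 19, 19, 19, 19, 19] → [5, 19, 19, 19, 19, 19, 19, 19, 19, 19]
So `out[-1]` = 19

Answer: 19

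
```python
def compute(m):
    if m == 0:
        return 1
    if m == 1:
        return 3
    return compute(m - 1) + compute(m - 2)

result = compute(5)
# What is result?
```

Build up from base cases: compute(0)=1, compute(1)=3, compute(2)=4, compute(3)=7, compute(4)=11, compute(5)=18

Answer: 18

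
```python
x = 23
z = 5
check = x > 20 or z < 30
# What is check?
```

Trace:
`x = 23` → x = 23
`z = 5` → z = 5
`check = x > 20 or z < 30` → check = True
So check = True

Answer: True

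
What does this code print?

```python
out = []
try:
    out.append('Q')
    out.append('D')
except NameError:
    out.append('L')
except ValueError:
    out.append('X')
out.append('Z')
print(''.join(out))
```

Execution trace: 'Q' (try body) → 'D' (try body, no exception) → 'Z' (after the try/except). Output: QDZ

Answer: QDZ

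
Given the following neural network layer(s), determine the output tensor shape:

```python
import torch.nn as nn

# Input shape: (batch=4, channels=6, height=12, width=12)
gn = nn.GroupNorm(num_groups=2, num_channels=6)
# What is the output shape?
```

Input: (4, 6, 12, 12) -> Output: (4, 6, 12, 12)

Answer: (4, 6, 12, 12)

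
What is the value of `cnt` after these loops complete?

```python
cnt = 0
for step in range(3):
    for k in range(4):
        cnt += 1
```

3 * 4 = 12
`cnt` takes the values: 0 → 1 → 2 → 3 → 4 → 5 → 6 → 7 → 8 → 9 → 10 → 11 → 12

Answer: 12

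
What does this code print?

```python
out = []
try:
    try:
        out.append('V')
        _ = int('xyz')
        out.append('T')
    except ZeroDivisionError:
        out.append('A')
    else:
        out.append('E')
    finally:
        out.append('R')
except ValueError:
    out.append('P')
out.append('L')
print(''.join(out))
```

Execution trace: 'V' (try body) → 'R' (finally) → 'P' (outer except ValueError) → 'L' (after the try/except). Output: VRPL

Answer: VRPL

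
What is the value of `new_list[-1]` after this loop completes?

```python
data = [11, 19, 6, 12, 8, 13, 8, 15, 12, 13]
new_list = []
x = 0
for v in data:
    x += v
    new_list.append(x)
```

Cumulative sum ends at 117
`new_list` takes the values: [] → [11] → [11, 30] → [11, 30, 36] → [11, 30, 36, 48] → [11, 30, 36, 48, 56] → [11, 30, 36, 48, 56, 69] → [11, 30, 36, 48, 56, 69, 77] → [11, 30, 36, 48, 56, 69, 77, 92] → [11, 30, 36, 48, 56, 69, 77, 92, 104] → [11, 30, 36, 48, 56, 69, 77, 92, 104, 117]
So `new_list[-1]` = 117

Answer: 117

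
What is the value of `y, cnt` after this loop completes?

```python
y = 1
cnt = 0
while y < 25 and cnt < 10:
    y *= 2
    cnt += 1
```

Double until >= 25 or 10 iterations
`y, cnt` takes the values: (1, 0) → (2, 0) → (2, 1) → (4, 1) → (4, 2) → (8, 2) → (8, 3) → (16, 3) → (16, 4) → (32, 4) → (32, 5)

Answer: 32, 5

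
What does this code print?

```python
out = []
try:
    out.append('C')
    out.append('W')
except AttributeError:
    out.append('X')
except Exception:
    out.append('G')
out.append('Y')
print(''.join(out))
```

Execution trace: 'C' (try body) → 'W' (try body, no exception) → 'Y' (after the try/except). Output: CWY

Answer: CWY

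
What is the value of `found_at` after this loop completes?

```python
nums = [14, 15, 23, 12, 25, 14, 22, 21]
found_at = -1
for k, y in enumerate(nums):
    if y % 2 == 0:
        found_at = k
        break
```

First even number index in [14, 15, 23, 12, 25, 14, 22, 21]
`found_at` takes the values: -1 → 0

Answer: 0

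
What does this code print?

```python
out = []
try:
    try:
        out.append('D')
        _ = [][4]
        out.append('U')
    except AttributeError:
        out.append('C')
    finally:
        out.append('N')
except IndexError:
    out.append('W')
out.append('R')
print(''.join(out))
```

Execution trace: 'D' (try body) → 'N' (finally) → 'W' (outer except IndexError) → 'R' (after the try/except). Output: DNWR

Answer: DNWR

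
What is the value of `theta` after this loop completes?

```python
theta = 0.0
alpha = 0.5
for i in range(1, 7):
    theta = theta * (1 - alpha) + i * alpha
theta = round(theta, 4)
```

Moving average with lr=0.5
`theta` takes the values: 0.0 → 0.5 → 1.25 → 2.125 → 3.0625 → 4.03125 → 5.015625 → 5.0156

Answer: 5.0156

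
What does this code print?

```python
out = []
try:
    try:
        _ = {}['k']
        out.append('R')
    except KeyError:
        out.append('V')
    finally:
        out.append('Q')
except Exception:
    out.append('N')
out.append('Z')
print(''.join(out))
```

Execution trace: 'V' (inner except KeyError) → 'Q' (inner finally) → 'Z' (after the try/except). Output: VQZ

Answer: VQZ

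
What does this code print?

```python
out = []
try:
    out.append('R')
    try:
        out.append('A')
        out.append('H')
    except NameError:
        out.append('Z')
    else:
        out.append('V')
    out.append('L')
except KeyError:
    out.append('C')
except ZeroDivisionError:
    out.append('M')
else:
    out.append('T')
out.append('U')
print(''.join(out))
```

Execution trace: 'R' (try body) → 'A' (inner try body) → 'H' (inner try body, no exception) → 'V' (inner else) → 'L' (try body, no exception) → 'T' (else) → 'U' (after the try/except). Output: RAHVLTU

Answer: RAHVLTU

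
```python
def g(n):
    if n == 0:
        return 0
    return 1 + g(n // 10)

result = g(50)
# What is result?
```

Count of digits of 50: 2

Answer: 2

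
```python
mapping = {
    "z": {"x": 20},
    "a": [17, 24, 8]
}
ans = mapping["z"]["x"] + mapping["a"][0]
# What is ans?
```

Trace:
`mapping = { ...` → mapping = {'z': {'x': 20}, 'a': [17, 24, 8]}
`ans = mapping["z"]["x"] + mapping["a"][0]` → ans = 37
So ans = 37

Answer: 37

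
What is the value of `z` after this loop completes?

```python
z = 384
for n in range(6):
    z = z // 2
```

Halve 6 times: 384 // 2^6 = 6
`z` takes the values: 384 → 192 → 96 → 48 → 24 → 12 → 6

Answer: 6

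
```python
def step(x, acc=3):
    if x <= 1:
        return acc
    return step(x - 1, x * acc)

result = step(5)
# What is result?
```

Accumulator trace (n, acc): (5, 3) -> (4, 15) -> (3, 60) -> (2, 180) -> (1, 360) -> return 360

Answer: 360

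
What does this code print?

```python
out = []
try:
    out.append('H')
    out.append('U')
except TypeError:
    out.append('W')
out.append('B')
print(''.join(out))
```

Execution trace: 'H' (try body) → 'U' (try body, no exception) → 'B' (after the try/except). Output: HUB

Answer: HUB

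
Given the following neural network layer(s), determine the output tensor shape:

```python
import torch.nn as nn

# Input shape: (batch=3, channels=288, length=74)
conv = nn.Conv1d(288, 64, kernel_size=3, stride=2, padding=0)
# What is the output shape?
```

Input: (3, 288, 74) -> Output: (3, 64, 36)

Answer: (3, 64, 36)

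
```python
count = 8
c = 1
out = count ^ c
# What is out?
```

Trace:
`count = 8` → count = 8
`c = 1` → c = 1
`out = count ^ c` → out = 9
So out = 9

Answer: 9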